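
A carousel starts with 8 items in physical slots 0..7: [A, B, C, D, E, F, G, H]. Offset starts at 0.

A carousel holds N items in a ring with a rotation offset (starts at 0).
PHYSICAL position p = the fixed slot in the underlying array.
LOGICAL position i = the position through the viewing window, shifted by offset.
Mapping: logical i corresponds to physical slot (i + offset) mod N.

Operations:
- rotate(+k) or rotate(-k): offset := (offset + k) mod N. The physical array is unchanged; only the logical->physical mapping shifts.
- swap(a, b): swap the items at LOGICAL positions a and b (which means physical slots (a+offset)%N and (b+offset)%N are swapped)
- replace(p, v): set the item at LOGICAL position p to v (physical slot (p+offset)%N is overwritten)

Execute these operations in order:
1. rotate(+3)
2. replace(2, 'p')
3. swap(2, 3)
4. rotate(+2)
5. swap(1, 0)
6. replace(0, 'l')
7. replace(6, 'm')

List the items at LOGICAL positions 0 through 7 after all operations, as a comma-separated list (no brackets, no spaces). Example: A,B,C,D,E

Answer: l,G,H,A,B,C,m,E

Derivation:
After op 1 (rotate(+3)): offset=3, physical=[A,B,C,D,E,F,G,H], logical=[D,E,F,G,H,A,B,C]
After op 2 (replace(2, 'p')): offset=3, physical=[A,B,C,D,E,p,G,H], logical=[D,E,p,G,H,A,B,C]
After op 3 (swap(2, 3)): offset=3, physical=[A,B,C,D,E,G,p,H], logical=[D,E,G,p,H,A,B,C]
After op 4 (rotate(+2)): offset=5, physical=[A,B,C,D,E,G,p,H], logical=[G,p,H,A,B,C,D,E]
After op 5 (swap(1, 0)): offset=5, physical=[A,B,C,D,E,p,G,H], logical=[p,G,H,A,B,C,D,E]
After op 6 (replace(0, 'l')): offset=5, physical=[A,B,C,D,E,l,G,H], logical=[l,G,H,A,B,C,D,E]
After op 7 (replace(6, 'm')): offset=5, physical=[A,B,C,m,E,l,G,H], logical=[l,G,H,A,B,C,m,E]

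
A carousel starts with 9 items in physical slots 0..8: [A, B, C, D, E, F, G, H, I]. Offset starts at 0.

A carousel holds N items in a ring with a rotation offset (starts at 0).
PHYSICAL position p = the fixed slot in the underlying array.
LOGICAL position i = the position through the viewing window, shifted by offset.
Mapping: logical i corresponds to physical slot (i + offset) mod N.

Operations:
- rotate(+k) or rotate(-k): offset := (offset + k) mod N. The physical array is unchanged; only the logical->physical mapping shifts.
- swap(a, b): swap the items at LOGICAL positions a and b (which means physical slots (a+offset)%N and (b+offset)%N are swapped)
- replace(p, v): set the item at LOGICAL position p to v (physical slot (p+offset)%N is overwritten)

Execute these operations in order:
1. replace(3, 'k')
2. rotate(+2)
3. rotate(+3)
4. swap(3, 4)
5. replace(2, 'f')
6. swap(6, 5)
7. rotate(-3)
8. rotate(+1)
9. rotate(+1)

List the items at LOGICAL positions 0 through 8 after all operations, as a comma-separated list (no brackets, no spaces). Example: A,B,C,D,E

After op 1 (replace(3, 'k')): offset=0, physical=[A,B,C,k,E,F,G,H,I], logical=[A,B,C,k,E,F,G,H,I]
After op 2 (rotate(+2)): offset=2, physical=[A,B,C,k,E,F,G,H,I], logical=[C,k,E,F,G,H,I,A,B]
After op 3 (rotate(+3)): offset=5, physical=[A,B,C,k,E,F,G,H,I], logical=[F,G,H,I,A,B,C,k,E]
After op 4 (swap(3, 4)): offset=5, physical=[I,B,C,k,E,F,G,H,A], logical=[F,G,H,A,I,B,C,k,E]
After op 5 (replace(2, 'f')): offset=5, physical=[I,B,C,k,E,F,G,f,A], logical=[F,G,f,A,I,B,C,k,E]
After op 6 (swap(6, 5)): offset=5, physical=[I,C,B,k,E,F,G,f,A], logical=[F,G,f,A,I,C,B,k,E]
After op 7 (rotate(-3)): offset=2, physical=[I,C,B,k,E,F,G,f,A], logical=[B,k,E,F,G,f,A,I,C]
After op 8 (rotate(+1)): offset=3, physical=[I,C,B,k,E,F,G,f,A], logical=[k,E,F,G,f,A,I,C,B]
After op 9 (rotate(+1)): offset=4, physical=[I,C,B,k,E,F,G,f,A], logical=[E,F,G,f,A,I,C,B,k]

Answer: E,F,G,f,A,I,C,B,k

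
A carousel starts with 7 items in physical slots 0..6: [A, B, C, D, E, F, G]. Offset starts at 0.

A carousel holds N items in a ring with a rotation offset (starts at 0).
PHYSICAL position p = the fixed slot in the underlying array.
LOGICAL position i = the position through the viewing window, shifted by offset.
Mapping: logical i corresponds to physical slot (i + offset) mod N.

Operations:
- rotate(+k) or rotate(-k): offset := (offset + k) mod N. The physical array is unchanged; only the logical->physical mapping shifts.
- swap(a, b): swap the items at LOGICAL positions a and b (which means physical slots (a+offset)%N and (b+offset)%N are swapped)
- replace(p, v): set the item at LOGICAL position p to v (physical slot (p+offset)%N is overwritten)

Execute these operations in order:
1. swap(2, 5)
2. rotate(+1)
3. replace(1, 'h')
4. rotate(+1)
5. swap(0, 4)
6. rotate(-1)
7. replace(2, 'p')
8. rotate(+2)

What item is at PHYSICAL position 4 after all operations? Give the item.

Answer: E

Derivation:
After op 1 (swap(2, 5)): offset=0, physical=[A,B,F,D,E,C,G], logical=[A,B,F,D,E,C,G]
After op 2 (rotate(+1)): offset=1, physical=[A,B,F,D,E,C,G], logical=[B,F,D,E,C,G,A]
After op 3 (replace(1, 'h')): offset=1, physical=[A,B,h,D,E,C,G], logical=[B,h,D,E,C,G,A]
After op 4 (rotate(+1)): offset=2, physical=[A,B,h,D,E,C,G], logical=[h,D,E,C,G,A,B]
After op 5 (swap(0, 4)): offset=2, physical=[A,B,G,D,E,C,h], logical=[G,D,E,C,h,A,B]
After op 6 (rotate(-1)): offset=1, physical=[A,B,G,D,E,C,h], logical=[B,G,D,E,C,h,A]
After op 7 (replace(2, 'p')): offset=1, physical=[A,B,G,p,E,C,h], logical=[B,G,p,E,C,h,A]
After op 8 (rotate(+2)): offset=3, physical=[A,B,G,p,E,C,h], logical=[p,E,C,h,A,B,G]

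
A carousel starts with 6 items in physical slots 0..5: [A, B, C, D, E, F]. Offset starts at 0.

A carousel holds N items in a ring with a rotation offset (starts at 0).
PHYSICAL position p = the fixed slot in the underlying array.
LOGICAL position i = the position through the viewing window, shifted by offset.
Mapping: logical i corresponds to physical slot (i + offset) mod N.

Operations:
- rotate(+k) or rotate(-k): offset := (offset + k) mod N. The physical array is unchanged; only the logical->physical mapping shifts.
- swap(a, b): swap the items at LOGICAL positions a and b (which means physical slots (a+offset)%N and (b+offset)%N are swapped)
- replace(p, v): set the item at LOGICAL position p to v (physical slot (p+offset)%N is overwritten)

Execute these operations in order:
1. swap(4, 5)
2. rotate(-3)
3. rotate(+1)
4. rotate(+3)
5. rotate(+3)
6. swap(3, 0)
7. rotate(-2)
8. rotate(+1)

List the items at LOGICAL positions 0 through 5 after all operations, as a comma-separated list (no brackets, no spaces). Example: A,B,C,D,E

After op 1 (swap(4, 5)): offset=0, physical=[A,B,C,D,F,E], logical=[A,B,C,D,F,E]
After op 2 (rotate(-3)): offset=3, physical=[A,B,C,D,F,E], logical=[D,F,E,A,B,C]
After op 3 (rotate(+1)): offset=4, physical=[A,B,C,D,F,E], logical=[F,E,A,B,C,D]
After op 4 (rotate(+3)): offset=1, physical=[A,B,C,D,F,E], logical=[B,C,D,F,E,A]
After op 5 (rotate(+3)): offset=4, physical=[A,B,C,D,F,E], logical=[F,E,A,B,C,D]
After op 6 (swap(3, 0)): offset=4, physical=[A,F,C,D,B,E], logical=[B,E,A,F,C,D]
After op 7 (rotate(-2)): offset=2, physical=[A,F,C,D,B,E], logical=[C,D,B,E,A,F]
After op 8 (rotate(+1)): offset=3, physical=[A,F,C,D,B,E], logical=[D,B,E,A,F,C]

Answer: D,B,E,A,F,C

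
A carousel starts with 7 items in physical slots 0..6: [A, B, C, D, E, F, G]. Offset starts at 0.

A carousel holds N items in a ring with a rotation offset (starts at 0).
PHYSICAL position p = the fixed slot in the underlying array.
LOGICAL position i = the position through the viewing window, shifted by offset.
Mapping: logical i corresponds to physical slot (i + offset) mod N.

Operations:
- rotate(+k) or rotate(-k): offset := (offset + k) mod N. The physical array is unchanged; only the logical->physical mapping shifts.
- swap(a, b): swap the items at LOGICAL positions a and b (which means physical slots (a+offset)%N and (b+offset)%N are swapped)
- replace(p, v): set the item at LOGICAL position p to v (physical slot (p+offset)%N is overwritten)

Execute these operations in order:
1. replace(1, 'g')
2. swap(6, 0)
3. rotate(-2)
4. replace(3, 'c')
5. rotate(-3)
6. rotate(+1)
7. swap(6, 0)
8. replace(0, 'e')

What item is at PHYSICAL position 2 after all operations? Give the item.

After op 1 (replace(1, 'g')): offset=0, physical=[A,g,C,D,E,F,G], logical=[A,g,C,D,E,F,G]
After op 2 (swap(6, 0)): offset=0, physical=[G,g,C,D,E,F,A], logical=[G,g,C,D,E,F,A]
After op 3 (rotate(-2)): offset=5, physical=[G,g,C,D,E,F,A], logical=[F,A,G,g,C,D,E]
After op 4 (replace(3, 'c')): offset=5, physical=[G,c,C,D,E,F,A], logical=[F,A,G,c,C,D,E]
After op 5 (rotate(-3)): offset=2, physical=[G,c,C,D,E,F,A], logical=[C,D,E,F,A,G,c]
After op 6 (rotate(+1)): offset=3, physical=[G,c,C,D,E,F,A], logical=[D,E,F,A,G,c,C]
After op 7 (swap(6, 0)): offset=3, physical=[G,c,D,C,E,F,A], logical=[C,E,F,A,G,c,D]
After op 8 (replace(0, 'e')): offset=3, physical=[G,c,D,e,E,F,A], logical=[e,E,F,A,G,c,D]

Answer: D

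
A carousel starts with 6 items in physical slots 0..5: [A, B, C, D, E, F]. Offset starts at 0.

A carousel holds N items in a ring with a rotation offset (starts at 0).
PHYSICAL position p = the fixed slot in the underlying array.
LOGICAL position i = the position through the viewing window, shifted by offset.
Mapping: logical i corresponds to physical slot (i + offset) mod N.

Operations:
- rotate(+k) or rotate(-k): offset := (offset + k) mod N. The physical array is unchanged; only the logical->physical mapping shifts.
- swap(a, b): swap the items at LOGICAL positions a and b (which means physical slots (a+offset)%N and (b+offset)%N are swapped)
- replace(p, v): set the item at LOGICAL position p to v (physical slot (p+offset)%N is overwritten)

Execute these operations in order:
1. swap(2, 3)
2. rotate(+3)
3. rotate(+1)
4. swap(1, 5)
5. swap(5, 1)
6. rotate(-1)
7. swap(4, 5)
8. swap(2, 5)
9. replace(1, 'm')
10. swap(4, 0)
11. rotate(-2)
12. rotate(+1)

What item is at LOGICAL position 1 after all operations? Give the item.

After op 1 (swap(2, 3)): offset=0, physical=[A,B,D,C,E,F], logical=[A,B,D,C,E,F]
After op 2 (rotate(+3)): offset=3, physical=[A,B,D,C,E,F], logical=[C,E,F,A,B,D]
After op 3 (rotate(+1)): offset=4, physical=[A,B,D,C,E,F], logical=[E,F,A,B,D,C]
After op 4 (swap(1, 5)): offset=4, physical=[A,B,D,F,E,C], logical=[E,C,A,B,D,F]
After op 5 (swap(5, 1)): offset=4, physical=[A,B,D,C,E,F], logical=[E,F,A,B,D,C]
After op 6 (rotate(-1)): offset=3, physical=[A,B,D,C,E,F], logical=[C,E,F,A,B,D]
After op 7 (swap(4, 5)): offset=3, physical=[A,D,B,C,E,F], logical=[C,E,F,A,D,B]
After op 8 (swap(2, 5)): offset=3, physical=[A,D,F,C,E,B], logical=[C,E,B,A,D,F]
After op 9 (replace(1, 'm')): offset=3, physical=[A,D,F,C,m,B], logical=[C,m,B,A,D,F]
After op 10 (swap(4, 0)): offset=3, physical=[A,C,F,D,m,B], logical=[D,m,B,A,C,F]
After op 11 (rotate(-2)): offset=1, physical=[A,C,F,D,m,B], logical=[C,F,D,m,B,A]
After op 12 (rotate(+1)): offset=2, physical=[A,C,F,D,m,B], logical=[F,D,m,B,A,C]

Answer: D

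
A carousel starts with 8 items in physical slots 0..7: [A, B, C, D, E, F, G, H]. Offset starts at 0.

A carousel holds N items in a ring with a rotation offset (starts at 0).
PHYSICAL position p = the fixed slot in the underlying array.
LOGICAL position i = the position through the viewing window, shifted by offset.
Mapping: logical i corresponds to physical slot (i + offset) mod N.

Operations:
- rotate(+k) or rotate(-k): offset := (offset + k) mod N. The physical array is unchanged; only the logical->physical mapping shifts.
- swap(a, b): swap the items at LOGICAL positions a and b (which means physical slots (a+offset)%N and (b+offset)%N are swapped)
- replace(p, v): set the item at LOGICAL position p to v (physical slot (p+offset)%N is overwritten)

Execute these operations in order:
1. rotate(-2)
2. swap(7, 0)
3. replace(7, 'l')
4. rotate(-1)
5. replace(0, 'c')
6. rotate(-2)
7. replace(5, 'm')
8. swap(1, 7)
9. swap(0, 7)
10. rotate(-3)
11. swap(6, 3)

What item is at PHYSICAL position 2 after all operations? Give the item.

After op 1 (rotate(-2)): offset=6, physical=[A,B,C,D,E,F,G,H], logical=[G,H,A,B,C,D,E,F]
After op 2 (swap(7, 0)): offset=6, physical=[A,B,C,D,E,G,F,H], logical=[F,H,A,B,C,D,E,G]
After op 3 (replace(7, 'l')): offset=6, physical=[A,B,C,D,E,l,F,H], logical=[F,H,A,B,C,D,E,l]
After op 4 (rotate(-1)): offset=5, physical=[A,B,C,D,E,l,F,H], logical=[l,F,H,A,B,C,D,E]
After op 5 (replace(0, 'c')): offset=5, physical=[A,B,C,D,E,c,F,H], logical=[c,F,H,A,B,C,D,E]
After op 6 (rotate(-2)): offset=3, physical=[A,B,C,D,E,c,F,H], logical=[D,E,c,F,H,A,B,C]
After op 7 (replace(5, 'm')): offset=3, physical=[m,B,C,D,E,c,F,H], logical=[D,E,c,F,H,m,B,C]
After op 8 (swap(1, 7)): offset=3, physical=[m,B,E,D,C,c,F,H], logical=[D,C,c,F,H,m,B,E]
After op 9 (swap(0, 7)): offset=3, physical=[m,B,D,E,C,c,F,H], logical=[E,C,c,F,H,m,B,D]
After op 10 (rotate(-3)): offset=0, physical=[m,B,D,E,C,c,F,H], logical=[m,B,D,E,C,c,F,H]
After op 11 (swap(6, 3)): offset=0, physical=[m,B,D,F,C,c,E,H], logical=[m,B,D,F,C,c,E,H]

Answer: D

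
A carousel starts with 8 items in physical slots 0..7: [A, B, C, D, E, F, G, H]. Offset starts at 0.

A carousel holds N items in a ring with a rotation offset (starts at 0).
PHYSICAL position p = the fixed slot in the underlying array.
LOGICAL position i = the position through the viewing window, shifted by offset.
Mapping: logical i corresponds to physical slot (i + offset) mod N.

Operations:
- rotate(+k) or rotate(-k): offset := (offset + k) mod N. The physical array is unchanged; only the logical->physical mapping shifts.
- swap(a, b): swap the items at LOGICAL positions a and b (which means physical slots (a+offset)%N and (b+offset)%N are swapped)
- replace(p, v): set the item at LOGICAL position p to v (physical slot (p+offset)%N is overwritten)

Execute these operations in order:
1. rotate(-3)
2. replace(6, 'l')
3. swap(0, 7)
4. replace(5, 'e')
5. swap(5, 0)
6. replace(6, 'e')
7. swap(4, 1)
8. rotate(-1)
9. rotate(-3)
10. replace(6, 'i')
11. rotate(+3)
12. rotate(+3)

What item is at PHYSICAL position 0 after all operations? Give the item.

Answer: A

Derivation:
After op 1 (rotate(-3)): offset=5, physical=[A,B,C,D,E,F,G,H], logical=[F,G,H,A,B,C,D,E]
After op 2 (replace(6, 'l')): offset=5, physical=[A,B,C,l,E,F,G,H], logical=[F,G,H,A,B,C,l,E]
After op 3 (swap(0, 7)): offset=5, physical=[A,B,C,l,F,E,G,H], logical=[E,G,H,A,B,C,l,F]
After op 4 (replace(5, 'e')): offset=5, physical=[A,B,e,l,F,E,G,H], logical=[E,G,H,A,B,e,l,F]
After op 5 (swap(5, 0)): offset=5, physical=[A,B,E,l,F,e,G,H], logical=[e,G,H,A,B,E,l,F]
After op 6 (replace(6, 'e')): offset=5, physical=[A,B,E,e,F,e,G,H], logical=[e,G,H,A,B,E,e,F]
After op 7 (swap(4, 1)): offset=5, physical=[A,G,E,e,F,e,B,H], logical=[e,B,H,A,G,E,e,F]
After op 8 (rotate(-1)): offset=4, physical=[A,G,E,e,F,e,B,H], logical=[F,e,B,H,A,G,E,e]
After op 9 (rotate(-3)): offset=1, physical=[A,G,E,e,F,e,B,H], logical=[G,E,e,F,e,B,H,A]
After op 10 (replace(6, 'i')): offset=1, physical=[A,G,E,e,F,e,B,i], logical=[G,E,e,F,e,B,i,A]
After op 11 (rotate(+3)): offset=4, physical=[A,G,E,e,F,e,B,i], logical=[F,e,B,i,A,G,E,e]
After op 12 (rotate(+3)): offset=7, physical=[A,G,E,e,F,e,B,i], logical=[i,A,G,E,e,F,e,B]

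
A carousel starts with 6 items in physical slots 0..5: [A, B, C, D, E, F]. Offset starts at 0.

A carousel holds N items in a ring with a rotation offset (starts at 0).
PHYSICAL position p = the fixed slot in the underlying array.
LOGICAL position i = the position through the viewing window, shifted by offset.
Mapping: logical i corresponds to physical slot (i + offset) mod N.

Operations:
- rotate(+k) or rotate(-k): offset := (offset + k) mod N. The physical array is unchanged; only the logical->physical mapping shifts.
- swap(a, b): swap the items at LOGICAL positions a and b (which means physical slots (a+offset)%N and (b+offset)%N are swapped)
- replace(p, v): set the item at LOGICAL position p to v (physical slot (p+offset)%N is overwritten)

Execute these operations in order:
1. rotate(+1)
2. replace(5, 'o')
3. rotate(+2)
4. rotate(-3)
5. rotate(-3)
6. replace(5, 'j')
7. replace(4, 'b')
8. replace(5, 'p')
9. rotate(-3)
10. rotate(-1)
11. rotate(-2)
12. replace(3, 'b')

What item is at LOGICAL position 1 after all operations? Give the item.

After op 1 (rotate(+1)): offset=1, physical=[A,B,C,D,E,F], logical=[B,C,D,E,F,A]
After op 2 (replace(5, 'o')): offset=1, physical=[o,B,C,D,E,F], logical=[B,C,D,E,F,o]
After op 3 (rotate(+2)): offset=3, physical=[o,B,C,D,E,F], logical=[D,E,F,o,B,C]
After op 4 (rotate(-3)): offset=0, physical=[o,B,C,D,E,F], logical=[o,B,C,D,E,F]
After op 5 (rotate(-3)): offset=3, physical=[o,B,C,D,E,F], logical=[D,E,F,o,B,C]
After op 6 (replace(5, 'j')): offset=3, physical=[o,B,j,D,E,F], logical=[D,E,F,o,B,j]
After op 7 (replace(4, 'b')): offset=3, physical=[o,b,j,D,E,F], logical=[D,E,F,o,b,j]
After op 8 (replace(5, 'p')): offset=3, physical=[o,b,p,D,E,F], logical=[D,E,F,o,b,p]
After op 9 (rotate(-3)): offset=0, physical=[o,b,p,D,E,F], logical=[o,b,p,D,E,F]
After op 10 (rotate(-1)): offset=5, physical=[o,b,p,D,E,F], logical=[F,o,b,p,D,E]
After op 11 (rotate(-2)): offset=3, physical=[o,b,p,D,E,F], logical=[D,E,F,o,b,p]
After op 12 (replace(3, 'b')): offset=3, physical=[b,b,p,D,E,F], logical=[D,E,F,b,b,p]

Answer: E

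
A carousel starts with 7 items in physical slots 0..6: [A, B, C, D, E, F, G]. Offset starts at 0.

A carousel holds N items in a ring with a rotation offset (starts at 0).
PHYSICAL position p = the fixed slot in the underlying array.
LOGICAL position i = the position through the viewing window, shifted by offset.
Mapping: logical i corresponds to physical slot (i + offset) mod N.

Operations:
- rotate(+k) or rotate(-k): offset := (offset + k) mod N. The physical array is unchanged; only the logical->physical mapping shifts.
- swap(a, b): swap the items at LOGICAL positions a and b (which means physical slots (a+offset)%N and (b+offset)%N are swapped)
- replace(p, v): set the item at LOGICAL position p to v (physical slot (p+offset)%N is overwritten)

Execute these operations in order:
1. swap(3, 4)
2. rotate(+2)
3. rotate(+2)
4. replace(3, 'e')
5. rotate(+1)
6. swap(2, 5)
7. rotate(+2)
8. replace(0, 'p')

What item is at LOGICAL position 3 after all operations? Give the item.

After op 1 (swap(3, 4)): offset=0, physical=[A,B,C,E,D,F,G], logical=[A,B,C,E,D,F,G]
After op 2 (rotate(+2)): offset=2, physical=[A,B,C,E,D,F,G], logical=[C,E,D,F,G,A,B]
After op 3 (rotate(+2)): offset=4, physical=[A,B,C,E,D,F,G], logical=[D,F,G,A,B,C,E]
After op 4 (replace(3, 'e')): offset=4, physical=[e,B,C,E,D,F,G], logical=[D,F,G,e,B,C,E]
After op 5 (rotate(+1)): offset=5, physical=[e,B,C,E,D,F,G], logical=[F,G,e,B,C,E,D]
After op 6 (swap(2, 5)): offset=5, physical=[E,B,C,e,D,F,G], logical=[F,G,E,B,C,e,D]
After op 7 (rotate(+2)): offset=0, physical=[E,B,C,e,D,F,G], logical=[E,B,C,e,D,F,G]
After op 8 (replace(0, 'p')): offset=0, physical=[p,B,C,e,D,F,G], logical=[p,B,C,e,D,F,G]

Answer: e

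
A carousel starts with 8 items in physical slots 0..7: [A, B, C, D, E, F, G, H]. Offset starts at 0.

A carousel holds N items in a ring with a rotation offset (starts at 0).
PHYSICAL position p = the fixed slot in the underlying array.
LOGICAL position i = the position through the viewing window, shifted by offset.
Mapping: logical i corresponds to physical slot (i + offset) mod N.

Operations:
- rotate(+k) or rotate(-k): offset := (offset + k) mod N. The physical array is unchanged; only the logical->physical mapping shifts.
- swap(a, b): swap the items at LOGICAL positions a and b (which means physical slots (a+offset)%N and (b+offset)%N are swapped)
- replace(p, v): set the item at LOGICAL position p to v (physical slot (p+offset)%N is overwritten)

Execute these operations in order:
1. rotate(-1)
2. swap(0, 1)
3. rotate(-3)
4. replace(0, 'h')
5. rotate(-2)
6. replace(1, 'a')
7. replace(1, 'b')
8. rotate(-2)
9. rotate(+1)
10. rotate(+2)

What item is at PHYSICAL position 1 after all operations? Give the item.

After op 1 (rotate(-1)): offset=7, physical=[A,B,C,D,E,F,G,H], logical=[H,A,B,C,D,E,F,G]
After op 2 (swap(0, 1)): offset=7, physical=[H,B,C,D,E,F,G,A], logical=[A,H,B,C,D,E,F,G]
After op 3 (rotate(-3)): offset=4, physical=[H,B,C,D,E,F,G,A], logical=[E,F,G,A,H,B,C,D]
After op 4 (replace(0, 'h')): offset=4, physical=[H,B,C,D,h,F,G,A], logical=[h,F,G,A,H,B,C,D]
After op 5 (rotate(-2)): offset=2, physical=[H,B,C,D,h,F,G,A], logical=[C,D,h,F,G,A,H,B]
After op 6 (replace(1, 'a')): offset=2, physical=[H,B,C,a,h,F,G,A], logical=[C,a,h,F,G,A,H,B]
After op 7 (replace(1, 'b')): offset=2, physical=[H,B,C,b,h,F,G,A], logical=[C,b,h,F,G,A,H,B]
After op 8 (rotate(-2)): offset=0, physical=[H,B,C,b,h,F,G,A], logical=[H,B,C,b,h,F,G,A]
After op 9 (rotate(+1)): offset=1, physical=[H,B,C,b,h,F,G,A], logical=[B,C,b,h,F,G,A,H]
After op 10 (rotate(+2)): offset=3, physical=[H,B,C,b,h,F,G,A], logical=[b,h,F,G,A,H,B,C]

Answer: B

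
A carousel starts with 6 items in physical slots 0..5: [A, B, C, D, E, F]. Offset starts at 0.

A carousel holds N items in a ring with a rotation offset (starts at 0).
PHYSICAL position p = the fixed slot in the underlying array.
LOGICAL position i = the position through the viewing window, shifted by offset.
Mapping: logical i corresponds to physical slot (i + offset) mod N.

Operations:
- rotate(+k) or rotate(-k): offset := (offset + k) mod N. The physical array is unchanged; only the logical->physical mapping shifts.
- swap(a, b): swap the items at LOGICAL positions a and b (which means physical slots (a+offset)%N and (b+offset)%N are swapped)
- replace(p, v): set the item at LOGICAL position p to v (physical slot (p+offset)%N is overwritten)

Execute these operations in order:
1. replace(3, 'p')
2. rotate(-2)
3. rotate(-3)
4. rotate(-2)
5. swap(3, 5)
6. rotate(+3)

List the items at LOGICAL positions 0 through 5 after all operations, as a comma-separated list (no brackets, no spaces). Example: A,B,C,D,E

Answer: E,p,C,F,A,B

Derivation:
After op 1 (replace(3, 'p')): offset=0, physical=[A,B,C,p,E,F], logical=[A,B,C,p,E,F]
After op 2 (rotate(-2)): offset=4, physical=[A,B,C,p,E,F], logical=[E,F,A,B,C,p]
After op 3 (rotate(-3)): offset=1, physical=[A,B,C,p,E,F], logical=[B,C,p,E,F,A]
After op 4 (rotate(-2)): offset=5, physical=[A,B,C,p,E,F], logical=[F,A,B,C,p,E]
After op 5 (swap(3, 5)): offset=5, physical=[A,B,E,p,C,F], logical=[F,A,B,E,p,C]
After op 6 (rotate(+3)): offset=2, physical=[A,B,E,p,C,F], logical=[E,p,C,F,A,B]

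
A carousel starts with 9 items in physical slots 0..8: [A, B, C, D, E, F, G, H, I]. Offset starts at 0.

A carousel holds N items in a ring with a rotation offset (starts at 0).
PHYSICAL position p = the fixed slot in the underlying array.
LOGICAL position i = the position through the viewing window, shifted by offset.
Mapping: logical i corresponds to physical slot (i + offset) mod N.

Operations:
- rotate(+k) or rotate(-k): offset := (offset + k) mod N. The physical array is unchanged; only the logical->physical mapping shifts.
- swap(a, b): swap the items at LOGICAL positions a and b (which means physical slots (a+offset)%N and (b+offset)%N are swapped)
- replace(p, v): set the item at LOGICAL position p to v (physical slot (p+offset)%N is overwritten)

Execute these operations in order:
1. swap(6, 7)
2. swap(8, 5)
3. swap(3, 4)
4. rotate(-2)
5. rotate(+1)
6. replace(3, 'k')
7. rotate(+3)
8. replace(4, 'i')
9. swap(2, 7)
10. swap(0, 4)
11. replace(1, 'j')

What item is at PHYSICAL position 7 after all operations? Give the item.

Answer: G

Derivation:
After op 1 (swap(6, 7)): offset=0, physical=[A,B,C,D,E,F,H,G,I], logical=[A,B,C,D,E,F,H,G,I]
After op 2 (swap(8, 5)): offset=0, physical=[A,B,C,D,E,I,H,G,F], logical=[A,B,C,D,E,I,H,G,F]
After op 3 (swap(3, 4)): offset=0, physical=[A,B,C,E,D,I,H,G,F], logical=[A,B,C,E,D,I,H,G,F]
After op 4 (rotate(-2)): offset=7, physical=[A,B,C,E,D,I,H,G,F], logical=[G,F,A,B,C,E,D,I,H]
After op 5 (rotate(+1)): offset=8, physical=[A,B,C,E,D,I,H,G,F], logical=[F,A,B,C,E,D,I,H,G]
After op 6 (replace(3, 'k')): offset=8, physical=[A,B,k,E,D,I,H,G,F], logical=[F,A,B,k,E,D,I,H,G]
After op 7 (rotate(+3)): offset=2, physical=[A,B,k,E,D,I,H,G,F], logical=[k,E,D,I,H,G,F,A,B]
After op 8 (replace(4, 'i')): offset=2, physical=[A,B,k,E,D,I,i,G,F], logical=[k,E,D,I,i,G,F,A,B]
After op 9 (swap(2, 7)): offset=2, physical=[D,B,k,E,A,I,i,G,F], logical=[k,E,A,I,i,G,F,D,B]
After op 10 (swap(0, 4)): offset=2, physical=[D,B,i,E,A,I,k,G,F], logical=[i,E,A,I,k,G,F,D,B]
After op 11 (replace(1, 'j')): offset=2, physical=[D,B,i,j,A,I,k,G,F], logical=[i,j,A,I,k,G,F,D,B]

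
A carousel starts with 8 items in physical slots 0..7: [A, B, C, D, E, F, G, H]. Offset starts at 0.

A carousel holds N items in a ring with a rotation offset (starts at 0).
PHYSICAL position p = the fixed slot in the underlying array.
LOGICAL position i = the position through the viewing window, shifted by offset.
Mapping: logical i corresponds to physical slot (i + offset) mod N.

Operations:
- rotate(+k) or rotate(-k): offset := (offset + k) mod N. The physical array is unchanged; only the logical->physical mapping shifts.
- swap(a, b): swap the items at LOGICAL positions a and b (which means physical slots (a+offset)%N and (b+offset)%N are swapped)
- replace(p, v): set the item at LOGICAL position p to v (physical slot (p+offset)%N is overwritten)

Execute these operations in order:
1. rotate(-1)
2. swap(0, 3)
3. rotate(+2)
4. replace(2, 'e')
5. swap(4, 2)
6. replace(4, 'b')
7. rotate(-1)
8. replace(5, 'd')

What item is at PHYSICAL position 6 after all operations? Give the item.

After op 1 (rotate(-1)): offset=7, physical=[A,B,C,D,E,F,G,H], logical=[H,A,B,C,D,E,F,G]
After op 2 (swap(0, 3)): offset=7, physical=[A,B,H,D,E,F,G,C], logical=[C,A,B,H,D,E,F,G]
After op 3 (rotate(+2)): offset=1, physical=[A,B,H,D,E,F,G,C], logical=[B,H,D,E,F,G,C,A]
After op 4 (replace(2, 'e')): offset=1, physical=[A,B,H,e,E,F,G,C], logical=[B,H,e,E,F,G,C,A]
After op 5 (swap(4, 2)): offset=1, physical=[A,B,H,F,E,e,G,C], logical=[B,H,F,E,e,G,C,A]
After op 6 (replace(4, 'b')): offset=1, physical=[A,B,H,F,E,b,G,C], logical=[B,H,F,E,b,G,C,A]
After op 7 (rotate(-1)): offset=0, physical=[A,B,H,F,E,b,G,C], logical=[A,B,H,F,E,b,G,C]
After op 8 (replace(5, 'd')): offset=0, physical=[A,B,H,F,E,d,G,C], logical=[A,B,H,F,E,d,G,C]

Answer: G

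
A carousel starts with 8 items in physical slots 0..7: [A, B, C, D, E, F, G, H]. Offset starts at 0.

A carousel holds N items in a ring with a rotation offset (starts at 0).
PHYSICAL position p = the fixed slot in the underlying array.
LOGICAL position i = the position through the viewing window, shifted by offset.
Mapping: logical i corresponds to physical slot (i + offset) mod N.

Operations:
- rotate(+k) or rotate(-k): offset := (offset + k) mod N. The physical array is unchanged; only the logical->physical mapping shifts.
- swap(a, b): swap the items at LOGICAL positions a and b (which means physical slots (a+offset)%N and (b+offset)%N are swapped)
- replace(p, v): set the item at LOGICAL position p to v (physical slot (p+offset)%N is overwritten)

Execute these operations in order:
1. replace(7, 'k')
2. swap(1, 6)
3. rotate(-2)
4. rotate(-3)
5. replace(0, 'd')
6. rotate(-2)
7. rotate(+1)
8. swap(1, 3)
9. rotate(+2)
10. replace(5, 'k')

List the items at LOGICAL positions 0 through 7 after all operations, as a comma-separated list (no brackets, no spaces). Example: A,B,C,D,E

After op 1 (replace(7, 'k')): offset=0, physical=[A,B,C,D,E,F,G,k], logical=[A,B,C,D,E,F,G,k]
After op 2 (swap(1, 6)): offset=0, physical=[A,G,C,D,E,F,B,k], logical=[A,G,C,D,E,F,B,k]
After op 3 (rotate(-2)): offset=6, physical=[A,G,C,D,E,F,B,k], logical=[B,k,A,G,C,D,E,F]
After op 4 (rotate(-3)): offset=3, physical=[A,G,C,D,E,F,B,k], logical=[D,E,F,B,k,A,G,C]
After op 5 (replace(0, 'd')): offset=3, physical=[A,G,C,d,E,F,B,k], logical=[d,E,F,B,k,A,G,C]
After op 6 (rotate(-2)): offset=1, physical=[A,G,C,d,E,F,B,k], logical=[G,C,d,E,F,B,k,A]
After op 7 (rotate(+1)): offset=2, physical=[A,G,C,d,E,F,B,k], logical=[C,d,E,F,B,k,A,G]
After op 8 (swap(1, 3)): offset=2, physical=[A,G,C,F,E,d,B,k], logical=[C,F,E,d,B,k,A,G]
After op 9 (rotate(+2)): offset=4, physical=[A,G,C,F,E,d,B,k], logical=[E,d,B,k,A,G,C,F]
After op 10 (replace(5, 'k')): offset=4, physical=[A,k,C,F,E,d,B,k], logical=[E,d,B,k,A,k,C,F]

Answer: E,d,B,k,A,k,C,F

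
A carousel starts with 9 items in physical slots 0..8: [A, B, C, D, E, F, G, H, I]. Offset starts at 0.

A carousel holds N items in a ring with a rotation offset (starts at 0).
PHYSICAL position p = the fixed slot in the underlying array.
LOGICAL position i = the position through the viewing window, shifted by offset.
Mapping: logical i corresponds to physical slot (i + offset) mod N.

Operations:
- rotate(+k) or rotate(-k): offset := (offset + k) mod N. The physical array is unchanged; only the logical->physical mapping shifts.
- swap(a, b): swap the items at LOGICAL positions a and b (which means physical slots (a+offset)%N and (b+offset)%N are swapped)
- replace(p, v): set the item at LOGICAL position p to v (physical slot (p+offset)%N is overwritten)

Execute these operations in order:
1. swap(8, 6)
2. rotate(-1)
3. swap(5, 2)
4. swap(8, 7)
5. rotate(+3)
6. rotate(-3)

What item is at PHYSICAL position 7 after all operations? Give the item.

After op 1 (swap(8, 6)): offset=0, physical=[A,B,C,D,E,F,I,H,G], logical=[A,B,C,D,E,F,I,H,G]
After op 2 (rotate(-1)): offset=8, physical=[A,B,C,D,E,F,I,H,G], logical=[G,A,B,C,D,E,F,I,H]
After op 3 (swap(5, 2)): offset=8, physical=[A,E,C,D,B,F,I,H,G], logical=[G,A,E,C,D,B,F,I,H]
After op 4 (swap(8, 7)): offset=8, physical=[A,E,C,D,B,F,H,I,G], logical=[G,A,E,C,D,B,F,H,I]
After op 5 (rotate(+3)): offset=2, physical=[A,E,C,D,B,F,H,I,G], logical=[C,D,B,F,H,I,G,A,E]
After op 6 (rotate(-3)): offset=8, physical=[A,E,C,D,B,F,H,I,G], logical=[G,A,E,C,D,B,F,H,I]

Answer: I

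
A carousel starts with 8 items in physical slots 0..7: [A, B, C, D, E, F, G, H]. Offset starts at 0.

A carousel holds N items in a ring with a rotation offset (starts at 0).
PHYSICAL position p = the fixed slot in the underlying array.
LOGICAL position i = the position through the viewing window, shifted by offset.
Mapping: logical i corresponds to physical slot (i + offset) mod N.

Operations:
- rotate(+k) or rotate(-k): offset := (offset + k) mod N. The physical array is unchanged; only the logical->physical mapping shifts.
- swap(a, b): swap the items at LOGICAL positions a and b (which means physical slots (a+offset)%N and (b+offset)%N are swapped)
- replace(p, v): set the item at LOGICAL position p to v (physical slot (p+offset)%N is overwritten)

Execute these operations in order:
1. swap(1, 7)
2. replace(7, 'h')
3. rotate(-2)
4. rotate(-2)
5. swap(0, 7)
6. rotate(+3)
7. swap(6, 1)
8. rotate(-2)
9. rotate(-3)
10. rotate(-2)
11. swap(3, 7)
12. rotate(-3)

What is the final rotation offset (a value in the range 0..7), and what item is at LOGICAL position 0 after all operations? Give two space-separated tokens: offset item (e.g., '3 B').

Answer: 5 A

Derivation:
After op 1 (swap(1, 7)): offset=0, physical=[A,H,C,D,E,F,G,B], logical=[A,H,C,D,E,F,G,B]
After op 2 (replace(7, 'h')): offset=0, physical=[A,H,C,D,E,F,G,h], logical=[A,H,C,D,E,F,G,h]
After op 3 (rotate(-2)): offset=6, physical=[A,H,C,D,E,F,G,h], logical=[G,h,A,H,C,D,E,F]
After op 4 (rotate(-2)): offset=4, physical=[A,H,C,D,E,F,G,h], logical=[E,F,G,h,A,H,C,D]
After op 5 (swap(0, 7)): offset=4, physical=[A,H,C,E,D,F,G,h], logical=[D,F,G,h,A,H,C,E]
After op 6 (rotate(+3)): offset=7, physical=[A,H,C,E,D,F,G,h], logical=[h,A,H,C,E,D,F,G]
After op 7 (swap(6, 1)): offset=7, physical=[F,H,C,E,D,A,G,h], logical=[h,F,H,C,E,D,A,G]
After op 8 (rotate(-2)): offset=5, physical=[F,H,C,E,D,A,G,h], logical=[A,G,h,F,H,C,E,D]
After op 9 (rotate(-3)): offset=2, physical=[F,H,C,E,D,A,G,h], logical=[C,E,D,A,G,h,F,H]
After op 10 (rotate(-2)): offset=0, physical=[F,H,C,E,D,A,G,h], logical=[F,H,C,E,D,A,G,h]
After op 11 (swap(3, 7)): offset=0, physical=[F,H,C,h,D,A,G,E], logical=[F,H,C,h,D,A,G,E]
After op 12 (rotate(-3)): offset=5, physical=[F,H,C,h,D,A,G,E], logical=[A,G,E,F,H,C,h,D]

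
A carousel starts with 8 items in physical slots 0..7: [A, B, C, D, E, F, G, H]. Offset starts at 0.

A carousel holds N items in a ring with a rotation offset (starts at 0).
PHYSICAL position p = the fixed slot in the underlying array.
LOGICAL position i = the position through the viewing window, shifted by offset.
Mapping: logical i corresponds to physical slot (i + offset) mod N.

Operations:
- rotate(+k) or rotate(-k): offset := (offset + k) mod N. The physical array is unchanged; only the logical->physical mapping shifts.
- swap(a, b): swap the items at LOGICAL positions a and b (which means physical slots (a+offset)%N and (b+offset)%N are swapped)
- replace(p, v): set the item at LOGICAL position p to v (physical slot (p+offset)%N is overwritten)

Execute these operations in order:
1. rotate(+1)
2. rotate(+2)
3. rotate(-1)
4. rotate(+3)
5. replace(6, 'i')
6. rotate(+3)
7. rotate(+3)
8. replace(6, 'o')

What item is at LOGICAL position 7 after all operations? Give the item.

Answer: C

Derivation:
After op 1 (rotate(+1)): offset=1, physical=[A,B,C,D,E,F,G,H], logical=[B,C,D,E,F,G,H,A]
After op 2 (rotate(+2)): offset=3, physical=[A,B,C,D,E,F,G,H], logical=[D,E,F,G,H,A,B,C]
After op 3 (rotate(-1)): offset=2, physical=[A,B,C,D,E,F,G,H], logical=[C,D,E,F,G,H,A,B]
After op 4 (rotate(+3)): offset=5, physical=[A,B,C,D,E,F,G,H], logical=[F,G,H,A,B,C,D,E]
After op 5 (replace(6, 'i')): offset=5, physical=[A,B,C,i,E,F,G,H], logical=[F,G,H,A,B,C,i,E]
After op 6 (rotate(+3)): offset=0, physical=[A,B,C,i,E,F,G,H], logical=[A,B,C,i,E,F,G,H]
After op 7 (rotate(+3)): offset=3, physical=[A,B,C,i,E,F,G,H], logical=[i,E,F,G,H,A,B,C]
After op 8 (replace(6, 'o')): offset=3, physical=[A,o,C,i,E,F,G,H], logical=[i,E,F,G,H,A,o,C]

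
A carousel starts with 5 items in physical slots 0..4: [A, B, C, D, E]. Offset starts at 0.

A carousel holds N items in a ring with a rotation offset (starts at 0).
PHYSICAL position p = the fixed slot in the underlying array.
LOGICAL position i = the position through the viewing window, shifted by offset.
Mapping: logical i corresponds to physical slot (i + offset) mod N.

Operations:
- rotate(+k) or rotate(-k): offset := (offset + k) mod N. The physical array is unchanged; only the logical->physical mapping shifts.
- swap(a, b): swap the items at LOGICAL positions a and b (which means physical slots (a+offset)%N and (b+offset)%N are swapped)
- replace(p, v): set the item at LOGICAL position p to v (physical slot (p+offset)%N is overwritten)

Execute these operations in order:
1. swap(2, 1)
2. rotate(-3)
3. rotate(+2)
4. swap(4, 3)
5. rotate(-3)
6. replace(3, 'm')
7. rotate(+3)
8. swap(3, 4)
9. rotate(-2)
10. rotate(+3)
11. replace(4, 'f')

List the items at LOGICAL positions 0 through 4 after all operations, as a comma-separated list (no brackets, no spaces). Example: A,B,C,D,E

After op 1 (swap(2, 1)): offset=0, physical=[A,C,B,D,E], logical=[A,C,B,D,E]
After op 2 (rotate(-3)): offset=2, physical=[A,C,B,D,E], logical=[B,D,E,A,C]
After op 3 (rotate(+2)): offset=4, physical=[A,C,B,D,E], logical=[E,A,C,B,D]
After op 4 (swap(4, 3)): offset=4, physical=[A,C,D,B,E], logical=[E,A,C,D,B]
After op 5 (rotate(-3)): offset=1, physical=[A,C,D,B,E], logical=[C,D,B,E,A]
After op 6 (replace(3, 'm')): offset=1, physical=[A,C,D,B,m], logical=[C,D,B,m,A]
After op 7 (rotate(+3)): offset=4, physical=[A,C,D,B,m], logical=[m,A,C,D,B]
After op 8 (swap(3, 4)): offset=4, physical=[A,C,B,D,m], logical=[m,A,C,B,D]
After op 9 (rotate(-2)): offset=2, physical=[A,C,B,D,m], logical=[B,D,m,A,C]
After op 10 (rotate(+3)): offset=0, physical=[A,C,B,D,m], logical=[A,C,B,D,m]
After op 11 (replace(4, 'f')): offset=0, physical=[A,C,B,D,f], logical=[A,C,B,D,f]

Answer: A,C,B,D,f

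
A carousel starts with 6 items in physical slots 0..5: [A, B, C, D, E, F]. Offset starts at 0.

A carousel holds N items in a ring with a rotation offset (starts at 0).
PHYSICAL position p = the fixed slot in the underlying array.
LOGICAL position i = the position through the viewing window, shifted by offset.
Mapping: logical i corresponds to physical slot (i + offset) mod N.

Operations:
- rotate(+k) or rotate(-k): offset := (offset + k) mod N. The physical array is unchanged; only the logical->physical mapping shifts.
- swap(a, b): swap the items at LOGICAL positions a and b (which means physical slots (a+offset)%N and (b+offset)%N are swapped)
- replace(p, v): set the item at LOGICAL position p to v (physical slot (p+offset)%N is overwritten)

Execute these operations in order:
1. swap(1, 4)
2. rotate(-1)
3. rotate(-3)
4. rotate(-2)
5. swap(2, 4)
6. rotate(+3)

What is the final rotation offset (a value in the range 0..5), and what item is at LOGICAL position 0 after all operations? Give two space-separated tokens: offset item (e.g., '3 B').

Answer: 3 D

Derivation:
After op 1 (swap(1, 4)): offset=0, physical=[A,E,C,D,B,F], logical=[A,E,C,D,B,F]
After op 2 (rotate(-1)): offset=5, physical=[A,E,C,D,B,F], logical=[F,A,E,C,D,B]
After op 3 (rotate(-3)): offset=2, physical=[A,E,C,D,B,F], logical=[C,D,B,F,A,E]
After op 4 (rotate(-2)): offset=0, physical=[A,E,C,D,B,F], logical=[A,E,C,D,B,F]
After op 5 (swap(2, 4)): offset=0, physical=[A,E,B,D,C,F], logical=[A,E,B,D,C,F]
After op 6 (rotate(+3)): offset=3, physical=[A,E,B,D,C,F], logical=[D,C,F,A,E,B]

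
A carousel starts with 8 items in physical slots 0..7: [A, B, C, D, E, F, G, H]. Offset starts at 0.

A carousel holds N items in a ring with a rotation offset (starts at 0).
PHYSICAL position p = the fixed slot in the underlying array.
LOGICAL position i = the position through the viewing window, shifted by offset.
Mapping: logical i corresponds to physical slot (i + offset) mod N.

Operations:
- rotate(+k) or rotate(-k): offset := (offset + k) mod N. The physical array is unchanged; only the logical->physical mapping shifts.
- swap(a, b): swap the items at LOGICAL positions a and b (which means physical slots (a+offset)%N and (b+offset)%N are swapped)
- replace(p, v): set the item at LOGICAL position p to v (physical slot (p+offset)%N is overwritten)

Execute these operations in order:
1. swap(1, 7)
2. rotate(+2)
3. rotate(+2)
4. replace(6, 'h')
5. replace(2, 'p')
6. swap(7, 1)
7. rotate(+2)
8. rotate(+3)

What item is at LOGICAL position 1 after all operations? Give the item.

Answer: h

Derivation:
After op 1 (swap(1, 7)): offset=0, physical=[A,H,C,D,E,F,G,B], logical=[A,H,C,D,E,F,G,B]
After op 2 (rotate(+2)): offset=2, physical=[A,H,C,D,E,F,G,B], logical=[C,D,E,F,G,B,A,H]
After op 3 (rotate(+2)): offset=4, physical=[A,H,C,D,E,F,G,B], logical=[E,F,G,B,A,H,C,D]
After op 4 (replace(6, 'h')): offset=4, physical=[A,H,h,D,E,F,G,B], logical=[E,F,G,B,A,H,h,D]
After op 5 (replace(2, 'p')): offset=4, physical=[A,H,h,D,E,F,p,B], logical=[E,F,p,B,A,H,h,D]
After op 6 (swap(7, 1)): offset=4, physical=[A,H,h,F,E,D,p,B], logical=[E,D,p,B,A,H,h,F]
After op 7 (rotate(+2)): offset=6, physical=[A,H,h,F,E,D,p,B], logical=[p,B,A,H,h,F,E,D]
After op 8 (rotate(+3)): offset=1, physical=[A,H,h,F,E,D,p,B], logical=[H,h,F,E,D,p,B,A]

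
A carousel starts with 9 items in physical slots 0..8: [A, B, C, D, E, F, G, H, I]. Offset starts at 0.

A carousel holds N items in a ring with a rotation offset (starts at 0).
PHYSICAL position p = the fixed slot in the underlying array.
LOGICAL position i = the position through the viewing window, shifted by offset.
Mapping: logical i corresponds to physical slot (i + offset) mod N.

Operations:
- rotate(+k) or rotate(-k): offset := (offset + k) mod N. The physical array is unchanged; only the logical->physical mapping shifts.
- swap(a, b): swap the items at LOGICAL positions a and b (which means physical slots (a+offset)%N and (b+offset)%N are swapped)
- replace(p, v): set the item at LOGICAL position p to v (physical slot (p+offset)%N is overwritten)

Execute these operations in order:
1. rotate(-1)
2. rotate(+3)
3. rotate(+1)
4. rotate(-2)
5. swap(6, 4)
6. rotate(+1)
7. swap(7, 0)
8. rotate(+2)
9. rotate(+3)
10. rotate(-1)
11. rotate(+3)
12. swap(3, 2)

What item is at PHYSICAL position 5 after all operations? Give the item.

After op 1 (rotate(-1)): offset=8, physical=[A,B,C,D,E,F,G,H,I], logical=[I,A,B,C,D,E,F,G,H]
After op 2 (rotate(+3)): offset=2, physical=[A,B,C,D,E,F,G,H,I], logical=[C,D,E,F,G,H,I,A,B]
After op 3 (rotate(+1)): offset=3, physical=[A,B,C,D,E,F,G,H,I], logical=[D,E,F,G,H,I,A,B,C]
After op 4 (rotate(-2)): offset=1, physical=[A,B,C,D,E,F,G,H,I], logical=[B,C,D,E,F,G,H,I,A]
After op 5 (swap(6, 4)): offset=1, physical=[A,B,C,D,E,H,G,F,I], logical=[B,C,D,E,H,G,F,I,A]
After op 6 (rotate(+1)): offset=2, physical=[A,B,C,D,E,H,G,F,I], logical=[C,D,E,H,G,F,I,A,B]
After op 7 (swap(7, 0)): offset=2, physical=[C,B,A,D,E,H,G,F,I], logical=[A,D,E,H,G,F,I,C,B]
After op 8 (rotate(+2)): offset=4, physical=[C,B,A,D,E,H,G,F,I], logical=[E,H,G,F,I,C,B,A,D]
After op 9 (rotate(+3)): offset=7, physical=[C,B,A,D,E,H,G,F,I], logical=[F,I,C,B,A,D,E,H,G]
After op 10 (rotate(-1)): offset=6, physical=[C,B,A,D,E,H,G,F,I], logical=[G,F,I,C,B,A,D,E,H]
After op 11 (rotate(+3)): offset=0, physical=[C,B,A,D,E,H,G,F,I], logical=[C,B,A,D,E,H,G,F,I]
After op 12 (swap(3, 2)): offset=0, physical=[C,B,D,A,E,H,G,F,I], logical=[C,B,D,A,E,H,G,F,I]

Answer: H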